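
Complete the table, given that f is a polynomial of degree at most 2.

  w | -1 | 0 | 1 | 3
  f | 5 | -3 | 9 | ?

93

The 3 known values determine f uniquely (degree ≤ 2).
L_0(3) = (3)·(2)/[(-1)·(-2)] = 3
L_1(3) = (4)·(2)/[(1)·(-1)] = -8
L_2(3) = (4)·(3)/[(2)·(1)] = 6
Sum: 5·(3) + (-3)·(-8) + 9·(6) = 93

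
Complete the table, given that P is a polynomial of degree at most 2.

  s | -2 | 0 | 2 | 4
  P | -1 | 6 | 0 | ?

-19

The 3 known values determine P uniquely (degree ≤ 2).
Evaluate each Lagrange basis at s = 4:
L_0(4) = (4)·(2)/[(-2)·(-4)] = 1
L_1(4) = (6)·(2)/[(2)·(-2)] = -3
L_2(4) = (6)·(4)/[(4)·(2)] = 3
Sum: (-1)·(1) + 6·(-3) + 0 = -19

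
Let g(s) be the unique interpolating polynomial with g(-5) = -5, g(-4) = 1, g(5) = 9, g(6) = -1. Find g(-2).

Evaluate each Lagrange basis at s = -2:
L_0(-2) = (2)·(-7)·(-8)/[(-1)·(-10)·(-11)] = -56/55
L_1(-2) = (3)·(-7)·(-8)/[(1)·(-9)·(-10)] = 28/15
L_2(-2) = (3)·(2)·(-8)/[(10)·(9)·(-1)] = 8/15
L_3(-2) = (3)·(2)·(-7)/[(11)·(10)·(1)] = -21/55
Sum: (-5)·(-56/55) + 1·(28/15) + 9·(8/15) + (-1)·(-21/55) = 2003/165

2003/165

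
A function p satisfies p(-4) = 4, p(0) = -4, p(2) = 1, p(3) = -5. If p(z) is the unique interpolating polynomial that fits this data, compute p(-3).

-111/14

Using Newton's divided-difference form:
p[-4,0] = (-4 - 4) / (0 - (-4)) = -2
p[0,2] = (1 - (-4)) / (2 - 0) = 5/2
p[2,3] = (-5 - 1) / (3 - 2) = -6
p[-4,0,2] = (5/2 - (-2)) / (2 - (-4)) = 3/4
p[0,2,3] = (-6 - 5/2) / (3 - 0) = -17/6
p[-4,0,2,3] = (-17/6 - 3/4) / (3 - (-4)) = -43/84
p(-3) = 4 + (-2)·(1) + (3/4)·(1)·(-3) + (-43/84)·(1)·(-3)·(-5) = -111/14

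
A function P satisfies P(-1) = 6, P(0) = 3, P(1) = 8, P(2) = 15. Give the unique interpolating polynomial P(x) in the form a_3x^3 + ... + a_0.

L_0(x) = x(x - 1)(x - 2) / [-6] = -(1/6)x^3 + (1/2)x^2 - (1/3)x
L_1(x) = (x + 1)(x - 1)(x - 2) / [2] = (1/2)x^3 - x^2 - (1/2)x + 1
L_2(x) = (x + 1)x(x - 2) / [-2] = -(1/2)x^3 + (1/2)x^2 + x
L_3(x) = (x + 1)x(x - 1) / [6] = (1/6)x^3 - (1/6)x
P(x) = 6·L_0 + 3·L_1 + 8·L_2 + 15·L_3
  6·L_0(x) = -x^3 + 3x^2 - 2x
  3·L_1(x) = (3/2)x^3 - 3x^2 - (3/2)x + 3
  8·L_2(x) = -4x^3 + 4x^2 + 8x
  15·L_3(x) = (5/2)x^3 - (5/2)x
Adding term by term: -x^3 + 4x^2 + 2x + 3

P(x) = -x^3 + 4x^2 + 2x + 3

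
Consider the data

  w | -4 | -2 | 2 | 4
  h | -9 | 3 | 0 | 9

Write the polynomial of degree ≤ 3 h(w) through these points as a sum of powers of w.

Build the Lagrange basis polynomials:
L_0(w) = (w + 2)(w - 2)(w - 4) / [-96] = -(1/96)w^3 + (1/24)w^2 + (1/24)w - 1/6
L_1(w) = (w + 4)(w - 2)(w - 4) / [48] = (1/48)w^3 - (1/24)w^2 - (1/3)w + 2/3
L_2(w) = (w + 4)(w + 2)(w - 4) / [-48] = -(1/48)w^3 - (1/24)w^2 + (1/3)w + 2/3
L_3(w) = (w + 4)(w + 2)(w - 2) / [96] = (1/96)w^3 + (1/24)w^2 - (1/24)w - 1/6
h(w) = (-9)·L_0 + 3·L_1 + 0·L_2 + 9·L_3
  (-9)·L_0(w) = (3/32)w^3 - (3/8)w^2 - (3/8)w + 3/2
  3·L_1(w) = (1/16)w^3 - (1/8)w^2 - w + 2
  0·L_2(w) = 0
  9·L_3(w) = (3/32)w^3 + (3/8)w^2 - (3/8)w - 3/2
Adding term by term: (1/4)w^3 - (1/8)w^2 - (7/4)w + 2

h(w) = (1/4)w^3 - (1/8)w^2 - (7/4)w + 2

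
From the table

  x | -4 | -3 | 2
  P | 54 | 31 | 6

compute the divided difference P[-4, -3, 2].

P[-4,-3] = (31 - 54) / (-3 - (-4)) = -23
P[-3,2] = (6 - 31) / (2 - (-3)) = -5
P[-4,-3,2] = (-5 - (-23)) / (2 - (-4)) = 3

3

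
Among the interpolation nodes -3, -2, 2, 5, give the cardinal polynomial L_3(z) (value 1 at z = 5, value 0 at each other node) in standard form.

L_3(z) = (z + 3)(z + 2)(z - 2) / [(8)·(7)·(3)]
       = (z^3 + 3z^2 - 4z - 12) / (168)

L_3(z) = (1/168)z^3 + (1/56)z^2 - (1/42)z - 1/14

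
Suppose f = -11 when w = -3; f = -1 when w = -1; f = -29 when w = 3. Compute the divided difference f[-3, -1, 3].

f[-3,-1] = (-1 - (-11)) / (-1 - (-3)) = 5
f[-1,3] = (-29 - (-1)) / (3 - (-1)) = -7
f[-3,-1,3] = (-7 - 5) / (3 - (-3)) = -2

-2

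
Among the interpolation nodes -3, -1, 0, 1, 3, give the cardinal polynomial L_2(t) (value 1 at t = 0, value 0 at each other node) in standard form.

L_2(t) = (1/9)t^4 - (10/9)t^2 + 1

L_2(t) = (t + 3)(t + 1)(t - 1)(t - 3) / [(3)·(1)·(-1)·(-3)]
       = (t^4 - 10t^2 + 9) / (9)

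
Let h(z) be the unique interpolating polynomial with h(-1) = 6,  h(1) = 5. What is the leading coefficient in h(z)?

The leading coefficient equals the top divided difference h[-1,1].
h[-1,1] = (5 - 6) / (1 - (-1)) = -1/2

-1/2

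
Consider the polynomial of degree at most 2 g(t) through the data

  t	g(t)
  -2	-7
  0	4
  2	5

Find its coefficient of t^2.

-5/4

The leading coefficient equals the top divided difference g[-2,0,2].
g[-2,0] = (4 - (-7)) / (0 - (-2)) = 11/2
g[0,2] = (5 - 4) / (2 - 0) = 1/2
g[-2,0,2] = (1/2 - 11/2) / (2 - (-2)) = -5/4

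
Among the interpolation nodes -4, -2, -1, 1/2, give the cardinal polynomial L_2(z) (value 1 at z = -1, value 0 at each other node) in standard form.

L_2(z) = -(2/9)z^3 - (11/9)z^2 - (10/9)z + 8/9

L_2(z) = (z + 4)(z + 2)(z - 1/2) / [(3)·(1)·(-3/2)]
       = (z^3 + (11/2)z^2 + 5z - 4) / (-9/2)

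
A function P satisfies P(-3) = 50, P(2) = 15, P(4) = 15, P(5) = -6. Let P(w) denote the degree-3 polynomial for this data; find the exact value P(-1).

0

Evaluate each Lagrange basis at w = -1:
L_0(-1) = (-3)·(-5)·(-6)/[(-5)·(-7)·(-8)] = 9/28
L_1(-1) = (2)·(-5)·(-6)/[(5)·(-2)·(-3)] = 2
L_2(-1) = (2)·(-3)·(-6)/[(7)·(2)·(-1)] = -18/7
L_3(-1) = (2)·(-3)·(-5)/[(8)·(3)·(1)] = 5/4
Sum: 50·(9/28) + 15·(2) + 15·(-18/7) + (-6)·(5/4) = 0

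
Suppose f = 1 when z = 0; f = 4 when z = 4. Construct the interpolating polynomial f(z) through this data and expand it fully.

f(z) = (3/4)z + 1

Build the Lagrange basis polynomials:
L_0(z) = (z - 4) / [-4] = -(1/4)z + 1
L_1(z) = z / [4] = (1/4)z
f(z) = 1·L_0 + 4·L_1
  1·L_0(z) = -(1/4)z + 1
  4·L_1(z) = z
Adding term by term: (3/4)z + 1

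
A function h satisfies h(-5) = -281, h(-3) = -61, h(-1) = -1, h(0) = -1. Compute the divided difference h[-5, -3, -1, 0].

h[-5,-3] = (-61 - (-281)) / (-3 - (-5)) = 110
h[-3,-1] = (-1 - (-61)) / (-1 - (-3)) = 30
h[-1,0] = (-1 - (-1)) / (0 - (-1)) = 0
h[-5,-3,-1] = (30 - 110) / (-1 - (-5)) = -20
h[-3,-1,0] = (0 - 30) / (0 - (-3)) = -10
h[-5,-3,-1,0] = (-10 - (-20)) / (0 - (-5)) = 2

2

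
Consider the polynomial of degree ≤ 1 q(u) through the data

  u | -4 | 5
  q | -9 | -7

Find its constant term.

L_0(u) = (u - 5) / [-9] = -(1/9)u + 5/9
L_1(u) = (u + 4) / [9] = (1/9)u + 4/9
q(u) = (-9)·L_0 + (-7)·L_1
Only the constant term is needed; take it from each L_i and combine:
(-9)·(5/9) + (-7)·(4/9) = -73/9

-73/9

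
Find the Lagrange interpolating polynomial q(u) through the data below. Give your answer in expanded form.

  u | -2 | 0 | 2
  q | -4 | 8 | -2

L_0(u) = u(u - 2) / [8] = (1/8)u^2 - (1/4)u
L_1(u) = (u + 2)(u - 2) / [-4] = -(1/4)u^2 + 1
L_2(u) = (u + 2)u / [8] = (1/8)u^2 + (1/4)u
q(u) = (-4)·L_0 + 8·L_1 + (-2)·L_2
  (-4)·L_0(u) = -(1/2)u^2 + u
  8·L_1(u) = -2u^2 + 8
  (-2)·L_2(u) = -(1/4)u^2 - (1/2)u
Adding term by term: -(11/4)u^2 + (1/2)u + 8

q(u) = -(11/4)u^2 + (1/2)u + 8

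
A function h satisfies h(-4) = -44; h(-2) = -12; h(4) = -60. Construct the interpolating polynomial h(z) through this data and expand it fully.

h(z) = -3z^2 - 2z - 4

Newton's divided differences:
h[-4,-2] = (-12 - (-44)) / (-2 - (-4)) = 16
h[-2,4] = (-60 - (-12)) / (4 - (-2)) = -8
h[-4,-2,4] = (-8 - 16) / (4 - (-4)) = -3
h(z) = -44 + 16·(z + 4) + (-3)·(z + 4)(z + 2)
Expanding: h(z) = -3z^2 - 2z - 4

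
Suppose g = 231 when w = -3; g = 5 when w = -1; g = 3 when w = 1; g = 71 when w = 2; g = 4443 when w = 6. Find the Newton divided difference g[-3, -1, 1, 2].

g[-3,-1] = (5 - 231) / (-1 - (-3)) = -113
g[-1,1] = (3 - 5) / (1 - (-1)) = -1
g[1,2] = (71 - 3) / (2 - 1) = 68
g[-3,-1,1] = (-1 - (-113)) / (1 - (-3)) = 28
g[-1,1,2] = (68 - (-1)) / (2 - (-1)) = 23
g[-3,-1,1,2] = (23 - 28) / (2 - (-3)) = -1

-1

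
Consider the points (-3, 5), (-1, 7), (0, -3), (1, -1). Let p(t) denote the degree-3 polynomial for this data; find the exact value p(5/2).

1799/32

L_0(5/2) = (7/2)·(5/2)·(3/2)/[(-2)·(-3)·(-4)] = -35/64
L_1(5/2) = (11/2)·(5/2)·(3/2)/[(2)·(-1)·(-2)] = 165/32
L_2(5/2) = (11/2)·(7/2)·(3/2)/[(3)·(1)·(-1)] = -77/8
L_3(5/2) = (11/2)·(7/2)·(5/2)/[(4)·(2)·(1)] = 385/64
Sum: 5·(-35/64) + 7·(165/32) + (-3)·(-77/8) + (-1)·(385/64) = 1799/32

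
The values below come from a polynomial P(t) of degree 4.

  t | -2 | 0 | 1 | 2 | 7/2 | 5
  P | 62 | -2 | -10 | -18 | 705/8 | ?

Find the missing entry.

678

The 5 known values determine P uniquely (degree ≤ 4).
L_0(5) = (5)·(4)·(3)·(3/2)/[(-2)·(-3)·(-4)·(-11/2)] = 15/22
L_1(5) = (7)·(4)·(3)·(3/2)/[(2)·(-1)·(-2)·(-7/2)] = -9
L_2(5) = (7)·(5)·(3)·(3/2)/[(3)·(1)·(-1)·(-5/2)] = 21
L_3(5) = (7)·(5)·(4)·(3/2)/[(4)·(2)·(1)·(-3/2)] = -35/2
L_4(5) = (7)·(5)·(4)·(3)/[(11/2)·(7/2)·(5/2)·(3/2)] = 64/11
Sum: 62·(15/22) + (-2)·(-9) + (-10)·(21) + (-18)·(-35/2) + 705/8·(64/11) = 678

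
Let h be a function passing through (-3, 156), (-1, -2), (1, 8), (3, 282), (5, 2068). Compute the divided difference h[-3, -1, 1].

21

h[-3,-1] = (-2 - 156) / (-1 - (-3)) = -79
h[-1,1] = (8 - (-2)) / (1 - (-1)) = 5
h[-3,-1,1] = (5 - (-79)) / (1 - (-3)) = 21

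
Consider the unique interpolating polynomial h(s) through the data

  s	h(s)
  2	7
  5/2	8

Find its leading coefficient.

The leading coefficient equals the top divided difference h[2,5/2].
h[2,5/2] = (8 - 7) / (5/2 - 2) = 2

2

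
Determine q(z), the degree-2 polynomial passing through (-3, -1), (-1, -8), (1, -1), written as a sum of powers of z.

Newton's divided differences:
q[-3,-1] = (-8 - (-1)) / (-1 - (-3)) = -7/2
q[-1,1] = (-1 - (-8)) / (1 - (-1)) = 7/2
q[-3,-1,1] = (7/2 - (-7/2)) / (1 - (-3)) = 7/4
q(z) = -1 + (-7/2)·(z + 3) + (7/4)·(z + 3)(z + 1)
Expanding: q(z) = (7/4)z^2 + (7/2)z - 25/4

q(z) = (7/4)z^2 + (7/2)z - 25/4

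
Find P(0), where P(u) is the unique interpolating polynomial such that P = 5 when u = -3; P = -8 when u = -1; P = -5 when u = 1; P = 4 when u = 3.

L_0(0) = (1)·(-1)·(-3)/[(-2)·(-4)·(-6)] = -1/16
L_1(0) = (3)·(-1)·(-3)/[(2)·(-2)·(-4)] = 9/16
L_2(0) = (3)·(1)·(-3)/[(4)·(2)·(-2)] = 9/16
L_3(0) = (3)·(1)·(-1)/[(6)·(4)·(2)] = -1/16
Sum: 5·(-1/16) + (-8)·(9/16) + (-5)·(9/16) + 4·(-1/16) = -63/8

-63/8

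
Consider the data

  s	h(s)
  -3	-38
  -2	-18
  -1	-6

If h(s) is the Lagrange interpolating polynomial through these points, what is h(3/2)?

-11

Evaluate each Lagrange basis at s = 3/2:
L_0(3/2) = (7/2)·(5/2)/[(-1)·(-2)] = 35/8
L_1(3/2) = (9/2)·(5/2)/[(1)·(-1)] = -45/4
L_2(3/2) = (9/2)·(7/2)/[(2)·(1)] = 63/8
Sum: (-38)·(35/8) + (-18)·(-45/4) + (-6)·(63/8) = -11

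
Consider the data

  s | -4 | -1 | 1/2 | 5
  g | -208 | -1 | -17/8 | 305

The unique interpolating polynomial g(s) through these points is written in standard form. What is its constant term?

L_0(s) = (s + 1)(s - 1/2)(s - 5) / [-243/2] = -(2/243)s^3 + (1/27)s^2 + (2/81)s - 5/243
L_1(s) = (s + 4)(s - 1/2)(s - 5) / [27] = (1/27)s^3 - (1/18)s^2 - (13/18)s + 10/27
L_2(s) = (s + 4)(s + 1)(s - 5) / [-243/8] = -(8/243)s^3 + (56/81)s + 160/243
L_3(s) = (s + 4)(s + 1)(s - 1/2) / [243] = (1/243)s^3 + (1/54)s^2 + (1/162)s - 2/243
g(s) = (-208)·L_0 + (-1)·L_1 + (-17/8)·L_2 + 305·L_3
Only the constant term is needed; take it from each L_i and combine:
(-208)·(-5/243) + (-1)·(10/27) + (-17/8)·(160/243) + 305·(-2/243) = 0

0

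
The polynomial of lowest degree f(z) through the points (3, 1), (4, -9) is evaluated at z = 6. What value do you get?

-29

L_0(6) = (2)/[(-1)] = -2
L_1(6) = (3)/[(1)] = 3
Sum: 1·(-2) + (-9)·(3) = -29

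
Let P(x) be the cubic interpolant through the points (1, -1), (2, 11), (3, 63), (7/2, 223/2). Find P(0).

L_0(0) = (-2)·(-3)·(-7/2)/[(-1)·(-2)·(-5/2)] = 21/5
L_1(0) = (-1)·(-3)·(-7/2)/[(1)·(-1)·(-3/2)] = -7
L_2(0) = (-1)·(-2)·(-7/2)/[(2)·(1)·(-1/2)] = 7
L_3(0) = (-1)·(-2)·(-3)/[(5/2)·(3/2)·(1/2)] = -16/5
Sum: (-1)·(21/5) + 11·(-7) + 63·(7) + 223/2·(-16/5) = 3

3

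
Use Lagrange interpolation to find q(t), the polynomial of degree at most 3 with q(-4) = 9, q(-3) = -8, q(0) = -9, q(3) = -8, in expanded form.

q(t) = -(73/126)t^3 + (1/9)t^2 + (73/14)t - 9

Build the Lagrange basis polynomials:
L_0(t) = (t + 3)t(t - 3) / [-28] = -(1/28)t^3 + (9/28)t
L_1(t) = (t + 4)t(t - 3) / [18] = (1/18)t^3 + (1/18)t^2 - (2/3)t
L_2(t) = (t + 4)(t + 3)(t - 3) / [-36] = -(1/36)t^3 - (1/9)t^2 + (1/4)t + 1
L_3(t) = (t + 4)(t + 3)t / [126] = (1/126)t^3 + (1/18)t^2 + (2/21)t
q(t) = 9·L_0 + (-8)·L_1 + (-9)·L_2 + (-8)·L_3
  9·L_0(t) = -(9/28)t^3 + (81/28)t
  (-8)·L_1(t) = -(4/9)t^3 - (4/9)t^2 + (16/3)t
  (-9)·L_2(t) = (1/4)t^3 + t^2 - (9/4)t - 9
  (-8)·L_3(t) = -(4/63)t^3 - (4/9)t^2 - (16/21)t
Adding term by term: -(73/126)t^3 + (1/9)t^2 + (73/14)t - 9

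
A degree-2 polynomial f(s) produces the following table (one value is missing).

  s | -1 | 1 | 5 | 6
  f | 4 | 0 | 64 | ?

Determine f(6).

95

The 3 known values determine f uniquely (degree ≤ 2).
L_0(6) = (5)·(1)/[(-2)·(-6)] = 5/12
L_1(6) = (7)·(1)/[(2)·(-4)] = -7/8
L_2(6) = (7)·(5)/[(6)·(4)] = 35/24
Sum: 4·(5/12) + 0 + 64·(35/24) = 95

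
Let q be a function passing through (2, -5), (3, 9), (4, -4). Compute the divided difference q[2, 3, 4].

-27/2

q[2,3] = (9 - (-5)) / (3 - 2) = 14
q[3,4] = (-4 - 9) / (4 - 3) = -13
q[2,3,4] = (-13 - 14) / (4 - 2) = -27/2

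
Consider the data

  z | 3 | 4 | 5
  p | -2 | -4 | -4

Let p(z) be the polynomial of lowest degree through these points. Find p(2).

L_0(2) = (-2)·(-3)/[(-1)·(-2)] = 3
L_1(2) = (-1)·(-3)/[(1)·(-1)] = -3
L_2(2) = (-1)·(-2)/[(2)·(1)] = 1
Sum: (-2)·(3) + (-4)·(-3) + (-4)·(1) = 2

2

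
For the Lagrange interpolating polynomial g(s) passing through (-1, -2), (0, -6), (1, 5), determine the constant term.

-6

Build the Lagrange basis polynomials:
L_0(s) = s(s - 1) / [2] = (1/2)s^2 - (1/2)s
L_1(s) = (s + 1)(s - 1) / [-1] = -s^2 + 1
L_2(s) = (s + 1)s / [2] = (1/2)s^2 + (1/2)s
g(s) = (-2)·L_0 + (-6)·L_1 + 5·L_2
Only the constant term is needed; take it from each L_i and combine:
(-2)·(0) + (-6)·(1) + 5·(0) = -6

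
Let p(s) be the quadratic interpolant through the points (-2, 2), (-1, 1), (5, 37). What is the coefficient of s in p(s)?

2

Build the Lagrange basis polynomials:
L_0(s) = (s + 1)(s - 5) / [7] = (1/7)s^2 - (4/7)s - 5/7
L_1(s) = (s + 2)(s - 5) / [-6] = -(1/6)s^2 + (1/2)s + 5/3
L_2(s) = (s + 2)(s + 1) / [42] = (1/42)s^2 + (1/14)s + 1/21
p(s) = 2·L_0 + 1·L_1 + 37·L_2
Only the coefficient of s is needed; take it from each L_i and combine:
2·(-4/7) + 1·(1/2) + 37·(1/14) = 2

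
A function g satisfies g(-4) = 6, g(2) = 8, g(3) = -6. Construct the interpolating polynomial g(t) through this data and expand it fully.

g(t) = -(43/21)t^2 - (79/21)t + 166/7

L_0(t) = (t - 2)(t - 3) / [42] = (1/42)t^2 - (5/42)t + 1/7
L_1(t) = (t + 4)(t - 3) / [-6] = -(1/6)t^2 - (1/6)t + 2
L_2(t) = (t + 4)(t - 2) / [7] = (1/7)t^2 + (2/7)t - 8/7
g(t) = 6·L_0 + 8·L_1 + (-6)·L_2
  6·L_0(t) = (1/7)t^2 - (5/7)t + 6/7
  8·L_1(t) = -(4/3)t^2 - (4/3)t + 16
  (-6)·L_2(t) = -(6/7)t^2 - (12/7)t + 48/7
Adding term by term: -(43/21)t^2 - (79/21)t + 166/7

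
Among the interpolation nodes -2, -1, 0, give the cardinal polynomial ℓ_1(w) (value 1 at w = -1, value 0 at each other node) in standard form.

ℓ_1(w) = -w^2 - 2w

ℓ_1(w) = (w + 2)w / [(1)·(-1)]
       = (w^2 + 2w) / (-1)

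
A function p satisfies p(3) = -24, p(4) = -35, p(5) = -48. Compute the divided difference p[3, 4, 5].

p[3,4] = (-35 - (-24)) / (4 - 3) = -11
p[4,5] = (-48 - (-35)) / (5 - 4) = -13
p[3,4,5] = (-13 - (-11)) / (5 - 3) = -1

-1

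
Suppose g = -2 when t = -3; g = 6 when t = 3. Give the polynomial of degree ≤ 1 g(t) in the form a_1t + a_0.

g(t) = (4/3)t + 2

L_0(t) = (t - 3) / [-6] = -(1/6)t + 1/2
L_1(t) = (t + 3) / [6] = (1/6)t + 1/2
g(t) = (-2)·L_0 + 6·L_1
  (-2)·L_0(t) = (1/3)t - 1
  6·L_1(t) = t + 3
Adding term by term: (4/3)t + 2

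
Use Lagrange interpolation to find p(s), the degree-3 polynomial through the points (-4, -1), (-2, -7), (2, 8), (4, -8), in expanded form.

p(s) = -(37/96)s^3 - (5/12)s^2 + (127/24)s + 13/6

Build the Lagrange basis polynomials:
L_0(s) = (s + 2)(s - 2)(s - 4) / [-96] = -(1/96)s^3 + (1/24)s^2 + (1/24)s - 1/6
L_1(s) = (s + 4)(s - 2)(s - 4) / [48] = (1/48)s^3 - (1/24)s^2 - (1/3)s + 2/3
L_2(s) = (s + 4)(s + 2)(s - 4) / [-48] = -(1/48)s^3 - (1/24)s^2 + (1/3)s + 2/3
L_3(s) = (s + 4)(s + 2)(s - 2) / [96] = (1/96)s^3 + (1/24)s^2 - (1/24)s - 1/6
p(s) = (-1)·L_0 + (-7)·L_1 + 8·L_2 + (-8)·L_3
  (-1)·L_0(s) = (1/96)s^3 - (1/24)s^2 - (1/24)s + 1/6
  (-7)·L_1(s) = -(7/48)s^3 + (7/24)s^2 + (7/3)s - 14/3
  8·L_2(s) = -(1/6)s^3 - (1/3)s^2 + (8/3)s + 16/3
  (-8)·L_3(s) = -(1/12)s^3 - (1/3)s^2 + (1/3)s + 4/3
Adding term by term: -(37/96)s^3 - (5/12)s^2 + (127/24)s + 13/6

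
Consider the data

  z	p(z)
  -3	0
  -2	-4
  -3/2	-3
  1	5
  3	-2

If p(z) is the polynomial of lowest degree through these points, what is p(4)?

-91/12

Evaluate each Lagrange basis at z = 4:
L_0(4) = (6)·(11/2)·(3)·(1)/[(-1)·(-3/2)·(-4)·(-6)] = 11/4
L_1(4) = (7)·(11/2)·(3)·(1)/[(1)·(-1/2)·(-3)·(-5)] = -77/5
L_2(4) = (7)·(6)·(3)·(1)/[(3/2)·(1/2)·(-5/2)·(-9/2)] = 224/15
L_3(4) = (7)·(6)·(11/2)·(1)/[(4)·(3)·(5/2)·(-2)] = -77/20
L_4(4) = (7)·(6)·(11/2)·(3)/[(6)·(5)·(9/2)·(2)] = 77/30
Sum: 0 + (-4)·(-77/5) + (-3)·(224/15) + 5·(-77/20) + (-2)·(77/30) = -91/12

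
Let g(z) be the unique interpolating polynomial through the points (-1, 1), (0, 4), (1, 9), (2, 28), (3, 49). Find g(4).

36

L_0(4) = (4)·(3)·(2)·(1)/[(-1)·(-2)·(-3)·(-4)] = 1
L_1(4) = (5)·(3)·(2)·(1)/[(1)·(-1)·(-2)·(-3)] = -5
L_2(4) = (5)·(4)·(2)·(1)/[(2)·(1)·(-1)·(-2)] = 10
L_3(4) = (5)·(4)·(3)·(1)/[(3)·(2)·(1)·(-1)] = -10
L_4(4) = (5)·(4)·(3)·(2)/[(4)·(3)·(2)·(1)] = 5
Sum: 1·(1) + 4·(-5) + 9·(10) + 28·(-10) + 49·(5) = 36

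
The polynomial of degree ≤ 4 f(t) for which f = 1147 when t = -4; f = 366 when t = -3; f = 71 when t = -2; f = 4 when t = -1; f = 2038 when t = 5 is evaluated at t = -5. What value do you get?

2768

L_0(-5) = (-2)·(-3)·(-4)·(-10)/[(-1)·(-2)·(-3)·(-9)] = 40/9
L_1(-5) = (-1)·(-3)·(-4)·(-10)/[(1)·(-1)·(-2)·(-8)] = -15/2
L_2(-5) = (-1)·(-2)·(-4)·(-10)/[(2)·(1)·(-1)·(-7)] = 40/7
L_3(-5) = (-1)·(-2)·(-3)·(-10)/[(3)·(2)·(1)·(-6)] = -5/3
L_4(-5) = (-1)·(-2)·(-3)·(-4)/[(9)·(8)·(7)·(6)] = 1/126
Sum: 1147·(40/9) + 366·(-15/2) + 71·(40/7) + 4·(-5/3) + 2038·(1/126) = 2768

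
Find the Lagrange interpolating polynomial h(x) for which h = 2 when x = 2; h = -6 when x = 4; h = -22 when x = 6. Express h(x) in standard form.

L_0(x) = (x - 4)(x - 6) / [8] = (1/8)x^2 - (5/4)x + 3
L_1(x) = (x - 2)(x - 6) / [-4] = -(1/4)x^2 + 2x - 3
L_2(x) = (x - 2)(x - 4) / [8] = (1/8)x^2 - (3/4)x + 1
h(x) = 2·L_0 + (-6)·L_1 + (-22)·L_2
  2·L_0(x) = (1/4)x^2 - (5/2)x + 6
  (-6)·L_1(x) = (3/2)x^2 - 12x + 18
  (-22)·L_2(x) = -(11/4)x^2 + (33/2)x - 22
Adding term by term: -x^2 + 2x + 2

h(x) = -x^2 + 2x + 2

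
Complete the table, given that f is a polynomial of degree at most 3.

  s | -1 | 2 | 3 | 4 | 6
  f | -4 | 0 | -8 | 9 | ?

The 4 known values determine f uniquely (degree ≤ 3).
L_0(6) = (4)·(3)·(2)/[(-3)·(-4)·(-5)] = -2/5
L_1(6) = (7)·(3)·(2)/[(3)·(-1)·(-2)] = 7
L_2(6) = (7)·(4)·(2)/[(4)·(1)·(-1)] = -14
L_3(6) = (7)·(4)·(3)/[(5)·(2)·(1)] = 42/5
Sum: (-4)·(-2/5) + 0 + (-8)·(-14) + 9·(42/5) = 946/5

946/5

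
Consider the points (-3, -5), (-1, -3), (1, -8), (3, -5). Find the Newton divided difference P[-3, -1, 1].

-7/8

P[-3,-1] = (-3 - (-5)) / (-1 - (-3)) = 1
P[-1,1] = (-8 - (-3)) / (1 - (-1)) = -5/2
P[-3,-1,1] = (-5/2 - 1) / (1 - (-3)) = -7/8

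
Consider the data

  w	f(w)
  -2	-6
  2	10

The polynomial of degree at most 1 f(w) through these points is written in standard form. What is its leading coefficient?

4

Build the Lagrange basis polynomials:
L_0(w) = (w - 2) / [-4] = -(1/4)w + 1/2
L_1(w) = (w + 2) / [4] = (1/4)w + 1/2
f(w) = (-6)·L_0 + 10·L_1
Only the coefficient of w is needed; take it from each L_i and combine:
(-6)·(-1/4) + 10·(1/4) = 4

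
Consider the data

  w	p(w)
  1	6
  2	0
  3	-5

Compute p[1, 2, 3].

1/2

p[1,2] = (0 - 6) / (2 - 1) = -6
p[2,3] = (-5 - 0) / (3 - 2) = -5
p[1,2,3] = (-5 - (-6)) / (3 - 1) = 1/2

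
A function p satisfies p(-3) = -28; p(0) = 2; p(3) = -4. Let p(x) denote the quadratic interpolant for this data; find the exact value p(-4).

-46

L_0(-4) = (-4)·(-7)/[(-3)·(-6)] = 14/9
L_1(-4) = (-1)·(-7)/[(3)·(-3)] = -7/9
L_2(-4) = (-1)·(-4)/[(6)·(3)] = 2/9
Sum: (-28)·(14/9) + 2·(-7/9) + (-4)·(2/9) = -46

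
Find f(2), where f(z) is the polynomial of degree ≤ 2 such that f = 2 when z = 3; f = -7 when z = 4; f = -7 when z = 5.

20

Using Newton's divided-difference form:
f[3,4] = (-7 - 2) / (4 - 3) = -9
f[4,5] = (-7 - (-7)) / (5 - 4) = 0
f[3,4,5] = (0 - (-9)) / (5 - 3) = 9/2
f(2) = 2 + (-9)·(-1) + (9/2)·(-1)·(-2) = 20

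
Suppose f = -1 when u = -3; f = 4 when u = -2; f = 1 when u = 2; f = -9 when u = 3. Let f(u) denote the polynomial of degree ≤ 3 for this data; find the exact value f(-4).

-69/10

Evaluate each Lagrange basis at u = -4:
L_0(-4) = (-2)·(-6)·(-7)/[(-1)·(-5)·(-6)] = 14/5
L_1(-4) = (-1)·(-6)·(-7)/[(1)·(-4)·(-5)] = -21/10
L_2(-4) = (-1)·(-2)·(-7)/[(5)·(4)·(-1)] = 7/10
L_3(-4) = (-1)·(-2)·(-6)/[(6)·(5)·(1)] = -2/5
Sum: (-1)·(14/5) + 4·(-21/10) + 1·(7/10) + (-9)·(-2/5) = -69/10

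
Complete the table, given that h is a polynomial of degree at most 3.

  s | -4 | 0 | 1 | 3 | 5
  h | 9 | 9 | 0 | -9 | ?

The 4 known values determine h uniquely (degree ≤ 3).
Evaluate each Lagrange basis at s = 5:
L_0(5) = (5)·(4)·(2)/[(-4)·(-5)·(-7)] = -2/7
L_1(5) = (9)·(4)·(2)/[(4)·(-1)·(-3)] = 6
L_2(5) = (9)·(5)·(2)/[(5)·(1)·(-2)] = -9
L_3(5) = (9)·(5)·(4)/[(7)·(3)·(2)] = 30/7
Sum: 9·(-2/7) + 9·(6) + 0 + (-9)·(30/7) = 90/7

90/7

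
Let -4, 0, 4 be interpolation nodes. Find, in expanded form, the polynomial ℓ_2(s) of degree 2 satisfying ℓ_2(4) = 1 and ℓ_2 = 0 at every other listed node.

ℓ_2(s) = (1/32)s^2 + (1/8)s

ℓ_2(s) = (s + 4)s / [(8)·(4)]
       = (s^2 + 4s) / (32)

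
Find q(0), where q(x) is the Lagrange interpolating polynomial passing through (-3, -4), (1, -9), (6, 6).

-55/6

L_0(0) = (-1)·(-6)/[(-4)·(-9)] = 1/6
L_1(0) = (3)·(-6)/[(4)·(-5)] = 9/10
L_2(0) = (3)·(-1)/[(9)·(5)] = -1/15
Sum: (-4)·(1/6) + (-9)·(9/10) + 6·(-1/15) = -55/6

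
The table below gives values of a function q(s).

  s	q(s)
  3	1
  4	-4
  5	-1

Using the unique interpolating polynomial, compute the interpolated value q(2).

14

Using Newton's divided-difference form:
q[3,4] = (-4 - 1) / (4 - 3) = -5
q[4,5] = (-1 - (-4)) / (5 - 4) = 3
q[3,4,5] = (3 - (-5)) / (5 - 3) = 4
q(2) = 1 + (-5)·(-1) + 4·(-1)·(-2) = 14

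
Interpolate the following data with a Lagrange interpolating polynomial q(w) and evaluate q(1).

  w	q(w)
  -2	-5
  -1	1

13

Evaluate each Lagrange basis at w = 1:
L_0(1) = (2)/[(-1)] = -2
L_1(1) = (3)/[(1)] = 3
Sum: (-5)·(-2) + 1·(3) = 13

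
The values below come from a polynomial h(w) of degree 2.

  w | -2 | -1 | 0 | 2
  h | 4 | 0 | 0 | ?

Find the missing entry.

12

The 3 known values determine h uniquely (degree ≤ 2).
Evaluate each Lagrange basis at w = 2:
L_0(2) = (3)·(2)/[(-1)·(-2)] = 3
L_1(2) = (4)·(2)/[(1)·(-1)] = -8
L_2(2) = (4)·(3)/[(2)·(1)] = 6
Sum: 4·(3) + 0 + 0 = 12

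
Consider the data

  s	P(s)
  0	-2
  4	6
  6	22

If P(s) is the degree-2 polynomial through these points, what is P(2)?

Using Newton's divided-difference form:
P[0,4] = (6 - (-2)) / (4 - 0) = 2
P[4,6] = (22 - 6) / (6 - 4) = 8
P[0,4,6] = (8 - 2) / (6 - 0) = 1
P(2) = -2 + 2·(2) + 1·(2)·(-2) = -2

-2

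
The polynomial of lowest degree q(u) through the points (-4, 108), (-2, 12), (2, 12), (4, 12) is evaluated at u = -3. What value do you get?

47

Evaluate each Lagrange basis at u = -3:
L_0(-3) = (-1)·(-5)·(-7)/[(-2)·(-6)·(-8)] = 35/96
L_1(-3) = (1)·(-5)·(-7)/[(2)·(-4)·(-6)] = 35/48
L_2(-3) = (1)·(-1)·(-7)/[(6)·(4)·(-2)] = -7/48
L_3(-3) = (1)·(-1)·(-5)/[(8)·(6)·(2)] = 5/96
Sum: 108·(35/96) + 12·(35/48) + 12·(-7/48) + 12·(5/96) = 47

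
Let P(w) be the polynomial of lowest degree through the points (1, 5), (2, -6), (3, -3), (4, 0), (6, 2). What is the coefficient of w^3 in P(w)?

Build the Lagrange basis polynomials:
L_0(w) = (w - 2)(w - 3)(w - 4)(w - 6) / [30] = (1/30)w^4 - (1/2)w^3 + (8/3)w^2 - 6w + 24/5
L_1(w) = (w - 1)(w - 3)(w - 4)(w - 6) / [-8] = -(1/8)w^4 + (7/4)w^3 - (67/8)w^2 + (63/4)w - 9
L_2(w) = (w - 1)(w - 2)(w - 4)(w - 6) / [6] = (1/6)w^4 - (13/6)w^3 + (28/3)w^2 - (46/3)w + 8
L_3(w) = (w - 1)(w - 2)(w - 3)(w - 6) / [-12] = -(1/12)w^4 + w^3 - (47/12)w^2 + 6w - 3
L_4(w) = (w - 1)(w - 2)(w - 3)(w - 4) / [120] = (1/120)w^4 - (1/12)w^3 + (7/24)w^2 - (5/12)w + 1/5
P(w) = 5·L_0 + (-6)·L_1 + (-3)·L_2 + 0·L_3 + 2·L_4
Only the coefficient of w^3 is needed; take it from each L_i and combine:
5·(-1/2) + (-6)·(7/4) + (-3)·(-13/6) + 0·(1) + 2·(-1/12) = -20/3

-20/3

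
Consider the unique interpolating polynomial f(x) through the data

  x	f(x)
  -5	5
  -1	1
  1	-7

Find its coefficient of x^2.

-1/2

L_0(x) = (x + 1)(x - 1) / [24] = (1/24)x^2 - 1/24
L_1(x) = (x + 5)(x - 1) / [-8] = -(1/8)x^2 - (1/2)x + 5/8
L_2(x) = (x + 5)(x + 1) / [12] = (1/12)x^2 + (1/2)x + 5/12
f(x) = 5·L_0 + 1·L_1 + (-7)·L_2
Only the coefficient of x^2 is needed; take it from each L_i and combine:
5·(1/24) + 1·(-1/8) + (-7)·(1/12) = -1/2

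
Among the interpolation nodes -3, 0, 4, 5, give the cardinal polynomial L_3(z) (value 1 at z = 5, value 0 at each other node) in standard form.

L_3(z) = (z + 3)z(z - 4) / [(8)·(5)·(1)]
       = (z^3 - z^2 - 12z) / (40)

L_3(z) = (1/40)z^3 - (1/40)z^2 - (3/10)z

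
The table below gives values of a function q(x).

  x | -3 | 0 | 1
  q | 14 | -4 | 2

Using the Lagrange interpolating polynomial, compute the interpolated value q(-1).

Evaluate each Lagrange basis at x = -1:
L_0(-1) = (-1)·(-2)/[(-3)·(-4)] = 1/6
L_1(-1) = (2)·(-2)/[(3)·(-1)] = 4/3
L_2(-1) = (2)·(-1)/[(4)·(1)] = -1/2
Sum: 14·(1/6) + (-4)·(4/3) + 2·(-1/2) = -4

-4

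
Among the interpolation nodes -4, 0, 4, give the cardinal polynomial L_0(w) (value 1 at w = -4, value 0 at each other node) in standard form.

L_0(w) = w(w - 4) / [(-4)·(-8)]
       = (w^2 - 4w) / (32)

L_0(w) = (1/32)w^2 - (1/8)w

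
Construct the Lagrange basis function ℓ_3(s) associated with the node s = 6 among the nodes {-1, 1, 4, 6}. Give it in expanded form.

ℓ_3(s) = (1/70)s^3 - (2/35)s^2 - (1/70)s + 2/35

ℓ_3(s) = (s + 1)(s - 1)(s - 4) / [(7)·(5)·(2)]
       = (s^3 - 4s^2 - s + 4) / (70)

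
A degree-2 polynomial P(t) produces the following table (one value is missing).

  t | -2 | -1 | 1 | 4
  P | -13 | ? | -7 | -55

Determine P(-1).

The 3 known values determine P uniquely (degree ≤ 2).
Evaluate each Lagrange basis at t = -1:
L_0(-1) = (-2)·(-5)/[(-3)·(-6)] = 5/9
L_1(-1) = (1)·(-5)/[(3)·(-3)] = 5/9
L_2(-1) = (1)·(-2)/[(6)·(3)] = -1/9
Sum: (-13)·(5/9) + (-7)·(5/9) + (-55)·(-1/9) = -5

-5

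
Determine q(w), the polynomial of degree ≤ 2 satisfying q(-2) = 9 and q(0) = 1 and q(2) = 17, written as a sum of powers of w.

Newton's divided differences:
q[-2,0] = (1 - 9) / (0 - (-2)) = -4
q[0,2] = (17 - 1) / (2 - 0) = 8
q[-2,0,2] = (8 - (-4)) / (2 - (-2)) = 3
q(w) = 9 + (-4)·(w + 2) + 3·(w + 2)w
Expanding: q(w) = 3w^2 + 2w + 1

q(w) = 3w^2 + 2w + 1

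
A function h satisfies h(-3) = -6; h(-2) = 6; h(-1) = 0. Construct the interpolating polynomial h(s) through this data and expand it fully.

h(s) = -9s^2 - 33s - 24

Build the Lagrange basis polynomials:
L_0(s) = (s + 2)(s + 1) / [2] = (1/2)s^2 + (3/2)s + 1
L_1(s) = (s + 3)(s + 1) / [-1] = -s^2 - 4s - 3
L_2(s) = (s + 3)(s + 2) / [2] = (1/2)s^2 + (5/2)s + 3
h(s) = (-6)·L_0 + 6·L_1 + 0·L_2
  (-6)·L_0(s) = -3s^2 - 9s - 6
  6·L_1(s) = -6s^2 - 24s - 18
  0·L_2(s) = 0
Adding term by term: -9s^2 - 33s - 24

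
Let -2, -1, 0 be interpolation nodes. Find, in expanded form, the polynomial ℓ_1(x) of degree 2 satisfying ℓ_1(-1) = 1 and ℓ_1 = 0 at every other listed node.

ℓ_1(x) = (x + 2)x / [(1)·(-1)]
       = (x^2 + 2x) / (-1)

ℓ_1(x) = -x^2 - 2x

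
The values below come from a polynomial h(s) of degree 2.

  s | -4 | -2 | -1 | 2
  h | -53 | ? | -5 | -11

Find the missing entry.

The 3 known values determine h uniquely (degree ≤ 2).
L_0(-2) = (-1)·(-4)/[(-3)·(-6)] = 2/9
L_1(-2) = (2)·(-4)/[(3)·(-3)] = 8/9
L_2(-2) = (2)·(-1)/[(6)·(3)] = -1/9
Sum: (-53)·(2/9) + (-5)·(8/9) + (-11)·(-1/9) = -15

-15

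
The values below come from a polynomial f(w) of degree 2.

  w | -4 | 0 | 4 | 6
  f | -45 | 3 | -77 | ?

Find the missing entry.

The 3 known values determine f uniquely (degree ≤ 2).
Evaluate each Lagrange basis at w = 6:
L_0(6) = (6)·(2)/[(-4)·(-8)] = 3/8
L_1(6) = (10)·(2)/[(4)·(-4)] = -5/4
L_2(6) = (10)·(6)/[(8)·(4)] = 15/8
Sum: (-45)·(3/8) + 3·(-5/4) + (-77)·(15/8) = -165

-165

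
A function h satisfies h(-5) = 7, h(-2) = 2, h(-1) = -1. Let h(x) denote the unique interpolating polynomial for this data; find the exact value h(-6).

Using Newton's divided-difference form:
h[-5,-2] = (2 - 7) / (-2 - (-5)) = -5/3
h[-2,-1] = (-1 - 2) / (-1 - (-2)) = -3
h[-5,-2,-1] = (-3 - (-5/3)) / (-1 - (-5)) = -1/3
h(-6) = 7 + (-5/3)·(-1) + (-1/3)·(-1)·(-4) = 22/3

22/3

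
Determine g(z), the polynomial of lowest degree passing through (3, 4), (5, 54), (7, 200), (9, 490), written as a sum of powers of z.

g(z) = z^3 - 3z^2 + 4

Build the Lagrange basis polynomials:
L_0(z) = (z - 5)(z - 7)(z - 9) / [-48] = -(1/48)z^3 + (7/16)z^2 - (143/48)z + 105/16
L_1(z) = (z - 3)(z - 7)(z - 9) / [16] = (1/16)z^3 - (19/16)z^2 + (111/16)z - 189/16
L_2(z) = (z - 3)(z - 5)(z - 9) / [-16] = -(1/16)z^3 + (17/16)z^2 - (87/16)z + 135/16
L_3(z) = (z - 3)(z - 5)(z - 7) / [48] = (1/48)z^3 - (5/16)z^2 + (71/48)z - 35/16
g(z) = 4·L_0 + 54·L_1 + 200·L_2 + 490·L_3
  4·L_0(z) = -(1/12)z^3 + (7/4)z^2 - (143/12)z + 105/4
  54·L_1(z) = (27/8)z^3 - (513/8)z^2 + (2997/8)z - 5103/8
  200·L_2(z) = -(25/2)z^3 + (425/2)z^2 - (2175/2)z + 3375/2
  490·L_3(z) = (245/24)z^3 - (1225/8)z^2 + (17395/24)z - 8575/8
Adding term by term: z^3 - 3z^2 + 4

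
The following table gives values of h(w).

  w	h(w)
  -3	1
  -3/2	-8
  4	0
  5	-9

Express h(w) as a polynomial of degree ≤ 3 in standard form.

h(w) = -(669/2002)w^3 + (3595/4004)w^2 + (13227/4004)w - 6199/1001

Build the Lagrange basis polynomials:
L_0(w) = (w + 3/2)(w - 4)(w - 5) / [-84] = -(1/84)w^3 + (5/56)w^2 - (13/168)w - 5/14
L_1(w) = (w + 3)(w - 4)(w - 5) / [429/8] = (8/429)w^3 - (16/143)w^2 - (56/429)w + 160/143
L_2(w) = (w + 3)(w + 3/2)(w - 5) / [-77/2] = -(2/77)w^3 + (1/77)w^2 + (36/77)w + 45/77
L_3(w) = (w + 3)(w + 3/2)(w - 4) / [52] = (1/52)w^3 + (1/104)w^2 - (27/104)w - 9/26
h(w) = 1·L_0 + (-8)·L_1 + 0·L_2 + (-9)·L_3
  1·L_0(w) = -(1/84)w^3 + (5/56)w^2 - (13/168)w - 5/14
  (-8)·L_1(w) = -(64/429)w^3 + (128/143)w^2 + (448/429)w - 1280/143
  0·L_2(w) = 0
  (-9)·L_3(w) = -(9/52)w^3 - (9/104)w^2 + (243/104)w + 81/26
Adding term by term: -(669/2002)w^3 + (3595/4004)w^2 + (13227/4004)w - 6199/1001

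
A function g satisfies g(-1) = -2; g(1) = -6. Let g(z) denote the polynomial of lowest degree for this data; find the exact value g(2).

-8

Evaluate each Lagrange basis at z = 2:
L_0(2) = (1)/[(-2)] = -1/2
L_1(2) = (3)/[(2)] = 3/2
Sum: (-2)·(-1/2) + (-6)·(3/2) = -8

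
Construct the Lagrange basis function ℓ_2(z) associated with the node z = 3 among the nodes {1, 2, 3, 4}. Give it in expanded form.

ℓ_2(z) = -(1/2)z^3 + (7/2)z^2 - 7z + 4

ℓ_2(z) = (z - 1)(z - 2)(z - 4) / [(2)·(1)·(-1)]
       = (z^3 - 7z^2 + 14z - 8) / (-2)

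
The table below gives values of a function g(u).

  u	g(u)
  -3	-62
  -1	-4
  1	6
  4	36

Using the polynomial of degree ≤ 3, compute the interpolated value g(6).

Using Newton's divided-difference form:
g[-3,-1] = (-4 - (-62)) / (-1 - (-3)) = 29
g[-1,1] = (6 - (-4)) / (1 - (-1)) = 5
g[1,4] = (36 - 6) / (4 - 1) = 10
g[-3,-1,1] = (5 - 29) / (1 - (-3)) = -6
g[-1,1,4] = (10 - 5) / (4 - (-1)) = 1
g[-3,-1,1,4] = (1 - (-6)) / (4 - (-3)) = 1
g(6) = -62 + 29·(9) + (-6)·(9)·(7) + 1·(9)·(7)·(5) = 136

136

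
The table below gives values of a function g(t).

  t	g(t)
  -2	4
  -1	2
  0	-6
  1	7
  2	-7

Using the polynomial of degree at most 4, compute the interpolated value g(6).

Evaluate each Lagrange basis at t = 6:
L_0(6) = (7)·(6)·(5)·(4)/[(-1)·(-2)·(-3)·(-4)] = 35
L_1(6) = (8)·(6)·(5)·(4)/[(1)·(-1)·(-2)·(-3)] = -160
L_2(6) = (8)·(7)·(5)·(4)/[(2)·(1)·(-1)·(-2)] = 280
L_3(6) = (8)·(7)·(6)·(4)/[(3)·(2)·(1)·(-1)] = -224
L_4(6) = (8)·(7)·(6)·(5)/[(4)·(3)·(2)·(1)] = 70
Sum: 4·(35) + 2·(-160) + (-6)·(280) + 7·(-224) + (-7)·(70) = -3918

-3918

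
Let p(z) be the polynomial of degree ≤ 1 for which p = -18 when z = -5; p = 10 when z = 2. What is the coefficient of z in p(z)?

4

The leading coefficient equals the top divided difference p[-5,2].
p[-5,2] = (10 - (-18)) / (2 - (-5)) = 4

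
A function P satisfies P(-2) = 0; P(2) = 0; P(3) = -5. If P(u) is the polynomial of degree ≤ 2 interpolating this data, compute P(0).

Evaluate each Lagrange basis at u = 0:
L_0(0) = (-2)·(-3)/[(-4)·(-5)] = 3/10
L_1(0) = (2)·(-3)/[(4)·(-1)] = 3/2
L_2(0) = (2)·(-2)/[(5)·(1)] = -4/5
Sum: 0 + 0 + (-5)·(-4/5) = 4

4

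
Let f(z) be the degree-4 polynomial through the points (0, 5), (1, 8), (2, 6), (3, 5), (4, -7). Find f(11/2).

L_0(11/2) = (9/2)·(7/2)·(5/2)·(3/2)/[(-1)·(-2)·(-3)·(-4)] = 315/128
L_1(11/2) = (11/2)·(7/2)·(5/2)·(3/2)/[(1)·(-1)·(-2)·(-3)] = -385/32
L_2(11/2) = (11/2)·(9/2)·(5/2)·(3/2)/[(2)·(1)·(-1)·(-2)] = 1485/64
L_3(11/2) = (11/2)·(9/2)·(7/2)·(3/2)/[(3)·(2)·(1)·(-1)] = -693/32
L_4(11/2) = (11/2)·(9/2)·(7/2)·(5/2)/[(4)·(3)·(2)·(1)] = 1155/128
Sum: 5·(315/128) + 8·(-385/32) + 6·(1485/64) + 5·(-693/32) + (-7)·(1155/128) = -7435/64

-7435/64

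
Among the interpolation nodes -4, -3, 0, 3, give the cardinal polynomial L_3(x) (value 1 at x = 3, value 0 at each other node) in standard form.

L_3(x) = (1/126)x^3 + (1/18)x^2 + (2/21)x

L_3(x) = (x + 4)(x + 3)x / [(7)·(6)·(3)]
       = (x^3 + 7x^2 + 12x) / (126)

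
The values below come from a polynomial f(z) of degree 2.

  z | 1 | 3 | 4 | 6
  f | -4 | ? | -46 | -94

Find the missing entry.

The 3 known values determine f uniquely (degree ≤ 2).
Evaluate each Lagrange basis at z = 3:
L_0(3) = (-1)·(-3)/[(-3)·(-5)] = 1/5
L_1(3) = (2)·(-3)/[(3)·(-2)] = 1
L_2(3) = (2)·(-1)/[(5)·(2)] = -1/5
Sum: (-4)·(1/5) + (-46)·(1) + (-94)·(-1/5) = -28

-28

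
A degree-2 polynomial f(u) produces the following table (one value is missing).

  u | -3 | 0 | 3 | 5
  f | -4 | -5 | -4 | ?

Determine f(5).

-20/9

The 3 known values determine f uniquely (degree ≤ 2).
L_0(5) = (5)·(2)/[(-3)·(-6)] = 5/9
L_1(5) = (8)·(2)/[(3)·(-3)] = -16/9
L_2(5) = (8)·(5)/[(6)·(3)] = 20/9
Sum: (-4)·(5/9) + (-5)·(-16/9) + (-4)·(20/9) = -20/9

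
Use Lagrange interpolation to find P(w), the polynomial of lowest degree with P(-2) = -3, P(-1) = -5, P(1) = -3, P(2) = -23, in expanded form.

Build the Lagrange basis polynomials:
L_0(w) = (w + 1)(w - 1)(w - 2) / [-12] = -(1/12)w^3 + (1/6)w^2 + (1/12)w - 1/6
L_1(w) = (w + 2)(w - 1)(w - 2) / [6] = (1/6)w^3 - (1/6)w^2 - (2/3)w + 2/3
L_2(w) = (w + 2)(w + 1)(w - 2) / [-6] = -(1/6)w^3 - (1/6)w^2 + (2/3)w + 2/3
L_3(w) = (w + 2)(w + 1)(w - 1) / [12] = (1/12)w^3 + (1/6)w^2 - (1/12)w - 1/6
P(w) = (-3)·L_0 + (-5)·L_1 + (-3)·L_2 + (-23)·L_3
  (-3)·L_0(w) = (1/4)w^3 - (1/2)w^2 - (1/4)w + 1/2
  (-5)·L_1(w) = -(5/6)w^3 + (5/6)w^2 + (10/3)w - 10/3
  (-3)·L_2(w) = (1/2)w^3 + (1/2)w^2 - 2w - 2
  (-23)·L_3(w) = -(23/12)w^3 - (23/6)w^2 + (23/12)w + 23/6
Adding term by term: -2w^3 - 3w^2 + 3w - 1

P(w) = -2w^3 - 3w^2 + 3w - 1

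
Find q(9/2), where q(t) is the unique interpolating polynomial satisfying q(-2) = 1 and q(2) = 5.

15/2

L_0(9/2) = (5/2)/[(-4)] = -5/8
L_1(9/2) = (13/2)/[(4)] = 13/8
Sum: 1·(-5/8) + 5·(13/8) = 15/2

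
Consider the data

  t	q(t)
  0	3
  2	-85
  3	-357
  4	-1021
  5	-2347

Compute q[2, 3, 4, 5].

q[2,3] = (-357 - (-85)) / (3 - 2) = -272
q[3,4] = (-1021 - (-357)) / (4 - 3) = -664
q[4,5] = (-2347 - (-1021)) / (5 - 4) = -1326
q[2,3,4] = (-664 - (-272)) / (4 - 2) = -196
q[3,4,5] = (-1326 - (-664)) / (5 - 3) = -331
q[2,3,4,5] = (-331 - (-196)) / (5 - 2) = -45

-45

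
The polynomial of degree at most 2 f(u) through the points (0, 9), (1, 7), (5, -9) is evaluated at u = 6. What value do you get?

-15

L_0(6) = (5)·(1)/[(-1)·(-5)] = 1
L_1(6) = (6)·(1)/[(1)·(-4)] = -3/2
L_2(6) = (6)·(5)/[(5)·(4)] = 3/2
Sum: 9·(1) + 7·(-3/2) + (-9)·(3/2) = -15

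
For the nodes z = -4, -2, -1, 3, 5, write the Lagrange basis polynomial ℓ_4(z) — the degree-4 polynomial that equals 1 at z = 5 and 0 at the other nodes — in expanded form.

ℓ_4(z) = (z + 4)(z + 2)(z + 1)(z - 3) / [(9)·(7)·(6)·(2)]
       = (z^4 + 4z^3 - 7z^2 - 34z - 24) / (756)

ℓ_4(z) = (1/756)z^4 + (1/189)z^3 - (1/108)z^2 - (17/378)z - 2/63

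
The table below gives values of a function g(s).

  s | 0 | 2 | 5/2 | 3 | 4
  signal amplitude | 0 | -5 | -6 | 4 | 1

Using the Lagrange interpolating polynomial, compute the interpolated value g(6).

Evaluate each Lagrange basis at s = 6:
L_0(6) = (4)·(7/2)·(3)·(2)/[(-2)·(-5/2)·(-3)·(-4)] = 7/5
L_1(6) = (6)·(7/2)·(3)·(2)/[(2)·(-1/2)·(-1)·(-2)] = -63
L_2(6) = (6)·(4)·(3)·(2)/[(5/2)·(1/2)·(-1/2)·(-3/2)] = 768/5
L_3(6) = (6)·(4)·(7/2)·(2)/[(3)·(1)·(1/2)·(-1)] = -112
L_4(6) = (6)·(4)·(7/2)·(3)/[(4)·(2)·(3/2)·(1)] = 21
Sum: 0 + (-5)·(-63) + (-6)·(768/5) + 4·(-112) + 1·(21) = -5168/5

-5168/5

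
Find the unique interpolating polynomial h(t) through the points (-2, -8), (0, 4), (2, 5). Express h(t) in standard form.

h(t) = -(11/8)t^2 + (13/4)t + 4

Build the Lagrange basis polynomials:
L_0(t) = t(t - 2) / [8] = (1/8)t^2 - (1/4)t
L_1(t) = (t + 2)(t - 2) / [-4] = -(1/4)t^2 + 1
L_2(t) = (t + 2)t / [8] = (1/8)t^2 + (1/4)t
h(t) = (-8)·L_0 + 4·L_1 + 5·L_2
  (-8)·L_0(t) = -t^2 + 2t
  4·L_1(t) = -t^2 + 4
  5·L_2(t) = (5/8)t^2 + (5/4)t
Adding term by term: -(11/8)t^2 + (13/4)t + 4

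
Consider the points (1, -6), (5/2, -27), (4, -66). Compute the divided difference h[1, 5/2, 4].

h[1,5/2] = (-27 - (-6)) / (5/2 - 1) = -14
h[5/2,4] = (-66 - (-27)) / (4 - 5/2) = -26
h[1,5/2,4] = (-26 - (-14)) / (4 - 1) = -4

-4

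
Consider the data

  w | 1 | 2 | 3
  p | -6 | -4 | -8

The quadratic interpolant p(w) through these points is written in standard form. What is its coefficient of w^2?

-3

Build the Lagrange basis polynomials:
L_0(w) = (w - 2)(w - 3) / [2] = (1/2)w^2 - (5/2)w + 3
L_1(w) = (w - 1)(w - 3) / [-1] = -w^2 + 4w - 3
L_2(w) = (w - 1)(w - 2) / [2] = (1/2)w^2 - (3/2)w + 1
p(w) = (-6)·L_0 + (-4)·L_1 + (-8)·L_2
Only the coefficient of w^2 is needed; take it from each L_i and combine:
(-6)·(1/2) + (-4)·(-1) + (-8)·(1/2) = -3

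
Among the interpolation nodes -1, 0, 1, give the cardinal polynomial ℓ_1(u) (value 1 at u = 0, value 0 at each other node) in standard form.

ℓ_1(u) = -u^2 + 1

ℓ_1(u) = (u + 1)(u - 1) / [(1)·(-1)]
       = (u^2 - 1) / (-1)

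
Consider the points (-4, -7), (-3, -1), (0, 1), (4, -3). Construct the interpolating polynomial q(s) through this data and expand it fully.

L_0(s) = (s + 3)s(s - 4) / [-32] = -(1/32)s^3 + (1/32)s^2 + (3/8)s
L_1(s) = (s + 4)s(s - 4) / [21] = (1/21)s^3 - (16/21)s
L_2(s) = (s + 4)(s + 3)(s - 4) / [-48] = -(1/48)s^3 - (1/16)s^2 + (1/3)s + 1
L_3(s) = (s + 4)(s + 3)s / [224] = (1/224)s^3 + (1/32)s^2 + (3/56)s
q(s) = (-7)·L_0 + (-1)·L_1 + 1·L_2 + (-3)·L_3
  (-7)·L_0(s) = (7/32)s^3 - (7/32)s^2 - (21/8)s
  (-1)·L_1(s) = -(1/21)s^3 + (16/21)s
  1·L_2(s) = -(1/48)s^3 - (1/16)s^2 + (1/3)s + 1
  (-3)·L_3(s) = -(3/224)s^3 - (3/32)s^2 - (9/56)s
Adding term by term: (23/168)s^3 - (3/8)s^2 - (71/42)s + 1

q(s) = (23/168)s^3 - (3/8)s^2 - (71/42)s + 1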